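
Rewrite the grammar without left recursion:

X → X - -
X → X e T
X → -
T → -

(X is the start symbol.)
X → - X'
X' → - - X'
X' → e T X'
X' → ε
T → -

X is directly left-recursive. The standard transformation for
  A → A α₁ | ... | A α_m | β₁ | ... | β_n
is
  A  → β₁ A' | ... | β_n A'
  A' → α₁ A' | ... | α_m A' | ε

X → - becomes X → - X'
X → X - - becomes X' → - - X'
X → X e T becomes X' → e T X'
Add X' → ε

Productions for other non-terminals are unchanged:
  T → -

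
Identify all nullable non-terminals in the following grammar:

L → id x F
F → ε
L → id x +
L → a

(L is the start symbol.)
{ 'F' }

ε-productions: F → ε
So F is immediately nullable.
No further non-terminal can be added: every production for the remaining non-terminals contains a terminal or a non-nullable non-terminal.
Nullable = { 'F' }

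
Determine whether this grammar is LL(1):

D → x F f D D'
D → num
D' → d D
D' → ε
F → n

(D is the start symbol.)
No. Predict set conflict for D': { 'd' }

A grammar is LL(1) if for each non-terminal N with multiple productions, the predict sets of those productions are pairwise disjoint, where PREDICT(N → α) = (FIRST(α) \ {ε}) ∪ (FOLLOW(N) if α ⇒* ε).

Relevant sets:
  FOLLOW(D') = { $, 'd' }

For D:
  PREDICT(D → x F f D D') = { 'x' }
  PREDICT(D → num) = { 'num' }
For D':
  PREDICT(D' → d D) = { 'd' }
  PREDICT(D' → ε) = { $, 'd' }
F has a single production, so nothing to check there.

Conflict found: Predict set conflict for D': { 'd' }
The grammar is NOT LL(1).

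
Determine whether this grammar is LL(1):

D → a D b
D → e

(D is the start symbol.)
Yes, the grammar is LL(1).

For D:
  PREDICT(D → a D b) = { 'a' }
  PREDICT(D → e) = { 'e' }

All predict sets are disjoint. The grammar IS LL(1).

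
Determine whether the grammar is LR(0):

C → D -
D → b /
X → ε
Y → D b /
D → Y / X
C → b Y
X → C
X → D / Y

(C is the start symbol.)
A grammar is LR(0) if no state in the canonical LR(0) collection has:
  - both a shift item (dot before a terminal) and a complete item (shift-reduce conflict), or
  - two or more complete items (reduce-reduce conflict; the accept item [C' → C .] counts as a complete item here).

Augment with C' → C and build the canonical LR(0) collection (I0 = CLOSURE({[C' → . C]}), then GOTO on every symbol after a dot until no new states appear). It has 18 states:
  I0: { [C → . D -], [C → . b Y], [C' → . C], [D → . Y / X], [D → . b /], [Y → . D b /] }  — shift
  I1: { [C' → C .] }  — accept
  I2: { [C → D . -], [Y → D . b /] }  — shift
  I3: { [D → Y . / X] }  — shift
  I4: { [C → b . Y], [D → . Y / X], [D → . b /], [D → b . /], [Y → . D b /] }  — shift
  I5: { [D → b / .] }  — reduce
  I6: { [Y → D . b /] }  — shift
  I7: { [C → b Y .], [D → Y . / X] }  — shift, reduce
  I8: { [D → b . /] }  — shift
  I9: { [C → . D -], [C → . b Y], [D → . Y / X], [D → . b /], [D → Y / . X], [X → . C], [X → . D / Y], [X → .], [Y → . D b /] }  — shift, reduce
  I10: { [X → C .] }  — reduce
  I11: { [C → D . -], [X → D . / Y], [Y → D . b /] }  — shift
  I12: { [D → Y / X .] }  — reduce
  I13: { [C → D - .] }  — reduce
  I14: { [D → . Y / X], [D → . b /], [X → D / . Y], [Y → . D b /] }  — shift
  I15: { [Y → D b . /] }  — shift
  I16: { [Y → D b / .] }  — reduce
  I17: { [D → Y . / X], [X → D / Y .] }  — shift, reduce

Conflict in state I7:
  Shift-reduce conflict between [C → b Y .] and [D → Y . / X]
So the grammar is NOT LR(0).

Answer: No. Shift-reduce conflict between [C → b Y .] and [D → Y . / X]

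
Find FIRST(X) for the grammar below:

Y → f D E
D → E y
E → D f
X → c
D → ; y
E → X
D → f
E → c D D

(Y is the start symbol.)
{ 'c' }

From X → c:
  - c is a terminal: add 'c' and stop

Collecting: FIRST(X) = { 'c' }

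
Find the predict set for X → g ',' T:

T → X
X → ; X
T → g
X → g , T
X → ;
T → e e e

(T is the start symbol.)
{ 'g' }

PREDICT(X → g ',' T) = (FIRST(RHS) \ {ε}) ∪ (FOLLOW(X) if ε ∈ FIRST(RHS), i.e. RHS ⇒* ε)
FIRST(g ',' T) = { 'g' }
ε ∉ FIRST(g ',' T), so FOLLOW(X) is not added.
PREDICT(X → g ',' T) = { 'g' }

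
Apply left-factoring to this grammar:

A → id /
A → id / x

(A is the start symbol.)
Left-factoring transforms A → αβ₁ | αβ₂ into A → αA' and A' → β₁ | β₂
(α is the longest common prefix among the alternatives). Repeat until
no nonterminal has two alternatives with a common prefix.

Round 1: A has alternatives sharing prefix 'id /'. Introduce A': A → id / A'
  Add: A' → ε
  Add: A' → x

No remaining common prefixes — done.

Resulting grammar:
A → id / A'
A' → ε
A' → x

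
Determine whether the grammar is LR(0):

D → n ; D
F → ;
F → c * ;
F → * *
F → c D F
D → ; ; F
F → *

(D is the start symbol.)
A grammar is LR(0) if no state in the canonical LR(0) collection has:
  - both a shift item (dot before a terminal) and a complete item (shift-reduce conflict), or
  - two or more complete items (reduce-reduce conflict; the accept item [D' → D .] counts as a complete item here).

Augment with D' → D and build the canonical LR(0) collection (I0 = CLOSURE({[D' → . D]}), then GOTO on every symbol after a dot until no new states appear). It has 16 states:
  I0: { [D → . ; ; F], [D → . n ; D], [D' → . D] }  — shift
  I1: { [D → ; . ; F] }  — shift
  I2: { [D' → D .] }  — accept
  I3: { [D → n . ; D] }  — shift
  I4: { [D → . ; ; F], [D → . n ; D], [D → n ; . D] }  — shift
  I5: { [D → n ; D .] }  — reduce
  I6: { [D → ; ; . F], [F → . * *], [F → . *], [F → . ;], [F → . c * ;], [F → . c D F] }  — shift
  I7: { [F → * . *], [F → * .] }  — shift, reduce
  I8: { [F → ; .] }  — reduce
  I9: { [D → ; ; F .] }  — reduce
  I10: { [D → . ; ; F], [D → . n ; D], [F → c . * ;], [F → c . D F] }  — shift
  I11: { [F → c * . ;] }  — shift
  I12: { [F → . * *], [F → . *], [F → . ;], [F → . c * ;], [F → . c D F], [F → c D . F] }  — shift
  I13: { [F → c D F .] }  — reduce
  I14: { [F → c * ; .] }  — reduce
  I15: { [F → * * .] }  — reduce

Conflict in state I7:
  Shift-reduce conflict between [F → * .] and [F → * . *]
So the grammar is NOT LR(0).

Answer: No. Shift-reduce conflict between [F → * .] and [F → * . *]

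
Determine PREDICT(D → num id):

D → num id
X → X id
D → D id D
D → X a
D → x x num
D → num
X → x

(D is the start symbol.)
PREDICT(D → num id) = (FIRST(RHS) \ {ε}) ∪ (FOLLOW(D) if ε ∈ FIRST(RHS), i.e. RHS ⇒* ε)
FIRST(num id) = { 'num' }
ε ∉ FIRST(num id), so FOLLOW(D) is not added.
PREDICT(D → num id) = { 'num' }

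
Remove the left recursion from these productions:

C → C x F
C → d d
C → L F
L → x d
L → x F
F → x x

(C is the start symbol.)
C is directly left-recursive. The standard transformation for
  A → A α₁ | ... | A α_m | β₁ | ... | β_n
is
  A  → β₁ A' | ... | β_n A'
  A' → α₁ A' | ... | α_m A' | ε

C → d d becomes C → d d C'
C → L F becomes C → L F C'
C → C x F becomes C' → x F C'
Add C' → ε

Productions for other non-terminals are unchanged:
  L → x d
  L → x F
  F → x x

Resulting grammar:
C → d d C'
C → L F C'
C' → x F C'
C' → ε
L → x d
L → x F
F → x x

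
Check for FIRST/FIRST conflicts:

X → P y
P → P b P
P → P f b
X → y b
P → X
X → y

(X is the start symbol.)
Yes. X → P y / X → y b on { 'y' }; X → P y / X → y on { 'y' }; X → y b / X → y on { 'y' }; P → P b P / P → P f b on { 'y' }; P → P b P / P → X on { 'y' }; P → P f b / P → X on { 'y' }

A FIRST/FIRST conflict occurs when two productions N → α and N → β for the same non-terminal have FIRST(α) ∩ FIRST(β) ≠ ∅ (with ε ∈ FIRST of a nullable right-hand side, so two nullable alternatives also conflict).

FIRST sets of the non-terminals at (or reachable through a nullable prefix from) the front of some alternative:
  FIRST(P) = { 'y' }
  FIRST(X) = { 'y' }

Productions for X:
  X → P y: FIRST = { 'y' }
  X → y b: FIRST = { 'y' }
  X → y: FIRST = { 'y' }
Productions for P:
  P → P b P: FIRST = { 'y' }
  P → P f b: FIRST = { 'y' }
  P → X: FIRST = { 'y' }

Conflict for X: X → P y and X → y b
  Overlap: { 'y' }
Conflict for X: X → P y and X → y
  Overlap: { 'y' }
Conflict for X: X → y b and X → y
  Overlap: { 'y' }
Conflict for P: P → P b P and P → P f b
  Overlap: { 'y' }
Conflict for P: P → P b P and P → X
  Overlap: { 'y' }
Conflict for P: P → P f b and P → X
  Overlap: { 'y' }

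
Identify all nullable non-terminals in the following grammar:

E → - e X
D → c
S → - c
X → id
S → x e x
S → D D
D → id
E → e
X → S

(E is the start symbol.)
None

There are no ε-productions, so no non-terminal can derive ε.
No non-terminals are nullable.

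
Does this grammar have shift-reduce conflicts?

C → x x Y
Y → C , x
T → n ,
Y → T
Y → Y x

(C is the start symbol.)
Yes — I6: [C → x x Y .] vs [Y → Y . x]

A shift-reduce conflict occurs when an LR(0) state has both:
  - a complete (reduce) item [A → α .] (dot at the end), and
  - a shift item [B → β . c γ] (dot before a terminal).

Augment with C' → C and build the canonical LR(0) collection (I0 = CLOSURE({[C' → . C]}), then GOTO on every symbol after a dot until no new states appear). It has 12 states:
  I0: { [C → . x x Y], [C' → . C] }  — shift
  I1: { [C' → C .] }  — accept
  I2: { [C → x . x Y] }  — shift
  I3: { [C → . x x Y], [C → x x . Y], [T → . n ,], [Y → . C , x], [Y → . T], [Y → . Y x] }  — shift
  I4: { [Y → C . , x] }  — shift
  I5: { [Y → T .] }  — reduce
  I6: { [C → x x Y .], [Y → Y . x] }  — shift, reduce
  I7: { [T → n . ,] }  — shift
  I8: { [T → n , .] }  — reduce
  I9: { [Y → Y x .] }  — reduce
  I10: { [Y → C , . x] }  — shift
  I11: { [Y → C , x .] }  — reduce

I6 contains reduce item [C → x x Y .] and shift item [Y → Y . x] — shift-reduce conflict.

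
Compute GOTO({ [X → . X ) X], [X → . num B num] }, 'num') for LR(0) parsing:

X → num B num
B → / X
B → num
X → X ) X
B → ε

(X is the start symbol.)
GOTO(I, 'num') = CLOSURE({ [A → αX.β] : [A → α.Xβ] ∈ I, X = 'num' })

Items with dot before 'num', with the dot advanced:
  [X → . num B num] → [X → num . B num]
Closure of the advanced items:
  [X → num . B num] has the dot before B: add [B → . / X], [B → . num], [B → .]

GOTO = { [B → . / X], [B → . num], [B → .], [X → num . B num] }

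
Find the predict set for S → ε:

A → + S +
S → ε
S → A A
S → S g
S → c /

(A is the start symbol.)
PREDICT(S → ε) = (FIRST(RHS) \ {ε}) ∪ (FOLLOW(S) if ε ∈ FIRST(RHS), i.e. RHS ⇒* ε)
The right-hand side is ε (FIRST(ε) = { ε }), so the predict set is FOLLOW(S) = { '+', 'g' }
PREDICT(S → ε) = { '+', 'g' }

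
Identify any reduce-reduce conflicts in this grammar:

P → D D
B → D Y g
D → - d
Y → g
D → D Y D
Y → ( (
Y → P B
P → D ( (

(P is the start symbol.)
A reduce-reduce conflict occurs when an LR(0) state has two complete items [A → α .] and [B → β .] — both call for a reduction, and with no lookahead the parser cannot choose between them.

Augment with P' → P and build the canonical LR(0) collection (I0 = CLOSURE({[P' → . P]}), then GOTO on every symbol after a dot until no new states appear). It has 18 states:
  I0: { [D → . - d], [D → . D Y D], [P → . D ( (], [P → . D D], [P' → . P] }  — shift
  I1: { [D → - . d] }  — shift
  I2: { [D → . - d], [D → . D Y D], [D → D . Y D], [P → . D ( (], [P → . D D], [P → D . ( (], [P → D . D], [Y → . ( (], [Y → . P B], [Y → . g] }  — shift
  I3: { [P' → P .] }  — accept
  I4: { [P → D ( . (], [Y → ( . (] }  — shift
  I5: { [D → . - d], [D → . D Y D], [D → D . Y D], [P → . D ( (], [P → . D D], [P → D . ( (], [P → D . D], [P → D D .], [Y → . ( (], [Y → . P B], [Y → . g] }  — shift, reduce
  I6: { [B → . D Y g], [D → . - d], [D → . D Y D], [Y → P . B] }  — shift
  I7: { [D → . - d], [D → . D Y D], [D → D Y . D] }  — shift
  I8: { [Y → g .] }  — reduce
  I9: { [D → . - d], [D → . D Y D], [D → D . Y D], [D → D Y D .], [P → . D ( (], [P → . D D], [Y → . ( (], [Y → . P B], [Y → . g] }  — shift, reduce
  I10: { [Y → ( . (] }  — shift
  I11: { [Y → ( ( .] }  — reduce
  I12: { [Y → P B .] }  — reduce
  I13: { [B → D . Y g], [D → . - d], [D → . D Y D], [D → D . Y D], [P → . D ( (], [P → . D D], [Y → . ( (], [Y → . P B], [Y → . g] }  — shift
  I14: { [B → D Y . g], [D → . - d], [D → . D Y D], [D → D Y . D] }  — shift
  I15: { [B → D Y g .] }  — reduce
  I16: { [P → D ( ( .], [Y → ( ( .] }  — 2 reduces
  I17: { [D → - d .] }  — reduce

I16 contains complete items [P → D ( ( .], [Y → ( ( .] — reduce-reduce conflict.

Answer: Yes — I16: [P → D ( ( .] vs [Y → ( ( .]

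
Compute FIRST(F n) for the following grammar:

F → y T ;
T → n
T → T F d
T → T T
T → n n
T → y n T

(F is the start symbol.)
{ 'y' }

FIRST sets of the non-terminals involved (from the grammar, by fixed-point iteration):
  FIRST(F) = { 'y' }

To compute FIRST(F n), process the symbols left to right:
Symbol F is a non-terminal. Add FIRST(F) \ {ε} = { 'y' }
F is not nullable (ε ∉ FIRST(F)), so stop here.
FIRST(F n) = { 'y' }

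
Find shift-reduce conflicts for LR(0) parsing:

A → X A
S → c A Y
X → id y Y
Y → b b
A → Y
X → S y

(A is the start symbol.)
A shift-reduce conflict occurs when an LR(0) state has both:
  - a complete (reduce) item [A → α .] (dot at the end), and
  - a shift item [B → β . c γ] (dot before a terminal).

Augment with A' → A and build the canonical LR(0) collection (I0 = CLOSURE({[A' → . A]}), then GOTO on every symbol after a dot until no new states appear). It has 15 states:
  I0: { [A → . X A], [A → . Y], [A' → . A], [S → . c A Y], [X → . S y], [X → . id y Y], [Y → . b b] }  — shift
  I1: { [A' → A .] }  — accept
  I2: { [X → S . y] }  — shift
  I3: { [A → . X A], [A → . Y], [A → X . A], [S → . c A Y], [X → . S y], [X → . id y Y], [Y → . b b] }  — shift
  I4: { [A → Y .] }  — reduce
  I5: { [Y → b . b] }  — shift
  I6: { [A → . X A], [A → . Y], [S → . c A Y], [S → c . A Y], [X → . S y], [X → . id y Y], [Y → . b b] }  — shift
  I7: { [X → id . y Y] }  — shift
  I8: { [X → id y . Y], [Y → . b b] }  — shift
  I9: { [X → id y Y .] }  — reduce
  I10: { [S → c A . Y], [Y → . b b] }  — shift
  I11: { [S → c A Y .] }  — reduce
  I12: { [Y → b b .] }  — reduce
  I13: { [A → X A .] }  — reduce
  I14: { [X → S y .] }  — reduce

No state contains both a complete item and a shift item.

Answer: No shift-reduce conflicts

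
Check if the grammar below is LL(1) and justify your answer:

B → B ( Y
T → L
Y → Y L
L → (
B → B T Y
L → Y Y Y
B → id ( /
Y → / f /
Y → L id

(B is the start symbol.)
A grammar is LL(1) if for each non-terminal N with multiple productions, the predict sets of those productions are pairwise disjoint, where PREDICT(N → α) = (FIRST(α) \ {ε}) ∪ (FOLLOW(N) if α ⇒* ε).

Relevant sets:
  FIRST(B) = { 'id' }
  FIRST(Y) = { '(', '/' }
  FIRST(L) = { '(', '/' }

For B:
  PREDICT(B → B '(' Y) = { 'id' }
  PREDICT(B → B T Y) = { 'id' }
  PREDICT(B → id '(' '/') = { 'id' }
For Y:
  PREDICT(Y → Y L) = { '(', '/' }
  PREDICT(Y → '/' f '/') = { '/' }
  PREDICT(Y → L id) = { '(', '/' }
For L:
  PREDICT(L → '(') = { '(' }
  PREDICT(L → Y Y Y) = { '(', '/' }
T has a single production, so nothing to check there.

Conflict found: Predict set conflict for B: { 'id' }
The grammar is NOT LL(1).

Answer: No. Predict set conflict for B: { 'id' }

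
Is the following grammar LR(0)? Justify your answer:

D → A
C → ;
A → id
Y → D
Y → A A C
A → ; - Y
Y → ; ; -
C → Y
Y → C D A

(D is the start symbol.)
Augment with D' → D and build the canonical LR(0) collection (I0 = CLOSURE({[D' → . D]}), then GOTO on every symbol after a dot until no new states appear). It has 18 states:
  I0: { [A → . ; - Y], [A → . id], [D → . A], [D' → . D] }  — shift
  I1: { [A → ; . - Y] }  — shift
  I2: { [D → A .] }  — reduce
  I3: { [D' → D .] }  — accept
  I4: { [A → id .] }  — reduce
  I5: { [A → . ; - Y], [A → . id], [A → ; - . Y], [C → . ;], [C → . Y], [D → . A], [Y → . ; ; -], [Y → . A A C], [Y → . C D A], [Y → . D] }  — shift
  I6: { [A → ; . - Y], [C → ; .], [Y → ; . ; -] }  — shift, reduce
  I7: { [A → . ; - Y], [A → . id], [D → A .], [Y → A . A C] }  — shift, reduce
  I8: { [A → . ; - Y], [A → . id], [D → . A], [Y → C . D A] }  — shift
  I9: { [Y → D .] }  — reduce
  I10: { [A → ; - Y .], [C → Y .] }  — 2 reduces
  I11: { [A → . ; - Y], [A → . id], [Y → C D . A] }  — shift
  I12: { [Y → C D A .] }  — reduce
  I13: { [A → . ; - Y], [A → . id], [C → . ;], [C → . Y], [D → . A], [Y → . ; ; -], [Y → . A A C], [Y → . C D A], [Y → . D], [Y → A A . C] }  — shift
  I14: { [A → . ; - Y], [A → . id], [D → . A], [Y → A A C .], [Y → C . D A] }  — shift, reduce
  I15: { [C → Y .] }  — reduce
  I16: { [Y → ; ; . -] }  — shift
  I17: { [Y → ; ; - .] }  — reduce

Conflict in state I6:
  Shift-reduce conflict between [C → ; .] and [A → ; . - Y]
So the grammar is NOT LR(0).

Answer: No. Shift-reduce conflict between [C → ; .] and [A → ; . - Y]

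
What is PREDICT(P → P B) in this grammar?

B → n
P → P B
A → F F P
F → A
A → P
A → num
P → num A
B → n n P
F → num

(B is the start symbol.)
{ 'num' }

PREDICT(P → P B) = (FIRST(RHS) \ {ε}) ∪ (FOLLOW(P) if ε ∈ FIRST(RHS), i.e. RHS ⇒* ε)
FIRST(P) = { 'num' }
FIRST(P B) = { 'num' }
ε ∉ FIRST(P B), so FOLLOW(P) is not added.
PREDICT(P → P B) = { 'num' }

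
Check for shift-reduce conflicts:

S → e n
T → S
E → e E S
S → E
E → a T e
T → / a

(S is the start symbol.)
A shift-reduce conflict occurs when an LR(0) state has both:
  - a complete (reduce) item [A → α .] (dot at the end), and
  - a shift item [B → β . c γ] (dot before a terminal).

Augment with S' → S and build the canonical LR(0) collection (I0 = CLOSURE({[S' → . S]}), then GOTO on every symbol after a dot until no new states appear). It has 14 states:
  I0: { [E → . a T e], [E → . e E S], [S → . E], [S → . e n], [S' → . S] }  — shift
  I1: { [S → E .] }  — reduce
  I2: { [S' → S .] }  — accept
  I3: { [E → . a T e], [E → . e E S], [E → a . T e], [S → . E], [S → . e n], [T → . / a], [T → . S] }  — shift
  I4: { [E → . a T e], [E → . e E S], [E → e . E S], [S → e . n] }  — shift
  I5: { [E → . a T e], [E → . e E S], [E → e E . S], [S → . E], [S → . e n] }  — shift
  I6: { [E → . a T e], [E → . e E S], [E → e . E S] }  — shift
  I7: { [S → e n .] }  — reduce
  I8: { [E → e E S .] }  — reduce
  I9: { [T → / . a] }  — shift
  I10: { [T → S .] }  — reduce
  I11: { [E → a T . e] }  — shift
  I12: { [E → a T e .] }  — reduce
  I13: { [T → / a .] }  — reduce

No state contains both a complete item and a shift item.

Answer: No shift-reduce conflicts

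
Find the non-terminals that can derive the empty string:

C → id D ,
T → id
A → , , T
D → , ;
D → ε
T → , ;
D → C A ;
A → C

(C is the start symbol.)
{ 'D' }

A non-terminal is nullable if it can derive ε (the empty string): either it has an ε-production, or it has a production whose right-hand side consists entirely of nullable non-terminals.

ε-productions: D → ε
So D is immediately nullable.
No further non-terminal can be added: every production for the remaining non-terminals contains a terminal or a non-nullable non-terminal.
Nullable = { 'D' }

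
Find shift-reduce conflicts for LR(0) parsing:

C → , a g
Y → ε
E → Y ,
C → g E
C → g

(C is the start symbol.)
Augment with C' → C and build the canonical LR(0) collection (I0 = CLOSURE({[C' → . C]}), then GOTO on every symbol after a dot until no new states appear). It has 9 states:
  I0: { [C → . , a g], [C → . g E], [C → . g], [C' → . C] }  — shift
  I1: { [C → , . a g] }  — shift
  I2: { [C' → C .] }  — accept
  I3: { [C → g . E], [C → g .], [E → . Y ,], [Y → .] }  — 2 reduces
  I4: { [C → g E .] }  — reduce
  I5: { [E → Y . ,] }  — shift
  I6: { [E → Y , .] }  — reduce
  I7: { [C → , a . g] }  — shift
  I8: { [C → , a g .] }  — reduce

No state contains both a complete item and a shift item.

Answer: No shift-reduce conflicts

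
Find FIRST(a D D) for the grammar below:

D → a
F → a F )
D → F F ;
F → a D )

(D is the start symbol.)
To compute FIRST(a D D), process the symbols left to right:
Symbol a is a terminal. Add 'a' and stop.
FIRST(a D D) = { 'a' }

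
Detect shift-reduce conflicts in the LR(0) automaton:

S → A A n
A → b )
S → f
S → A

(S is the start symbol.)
A shift-reduce conflict occurs when an LR(0) state has both:
  - a complete (reduce) item [A → α .] (dot at the end), and
  - a shift item [B → β . c γ] (dot before a terminal).

Augment with S' → S and build the canonical LR(0) collection (I0 = CLOSURE({[S' → . S]}), then GOTO on every symbol after a dot until no new states appear). It has 8 states:
  I0: { [A → . b )], [S → . A A n], [S → . A], [S → . f], [S' → . S] }  — shift
  I1: { [A → . b )], [S → A . A n], [S → A .] }  — shift, reduce
  I2: { [S' → S .] }  — accept
  I3: { [A → b . )] }  — shift
  I4: { [S → f .] }  — reduce
  I5: { [A → b ) .] }  — reduce
  I6: { [S → A A . n] }  — shift
  I7: { [S → A A n .] }  — reduce

I1 contains reduce item [S → A .] and shift item [A → . b )] — shift-reduce conflict.

Answer: Yes — I1: [S → A .] vs [A → . b )]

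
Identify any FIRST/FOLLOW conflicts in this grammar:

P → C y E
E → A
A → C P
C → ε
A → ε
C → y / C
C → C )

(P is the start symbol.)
A FIRST/FOLLOW conflict occurs when a non-terminal N has a nullable alternative N → β (β ⇒* ε) and another alternative N → α with FIRST(α) ∩ FOLLOW(N) ≠ ∅: on such a lookahead the parser cannot decide between expanding α and letting N vanish via β.

Nullable non-terminals: A, C, E.
FIRST sets used below: FIRST(C) = { ')', 'y', ε }, FIRST(P) = { ')', 'y' }

A: nullable alternative(s) A → ε; FOLLOW(A) = { $ }
  A → C P: FIRST \ {ε} = { ')', 'y' } — disjoint from FOLLOW(A)
  A → ε: FIRST \ {ε} = { } — this is the only nullable alternative, skip

C: nullable alternative(s) C → ε; FOLLOW(C) = { ')', 'y' }
  C → ε: FIRST \ {ε} = { } — this is the only nullable alternative, skip
  C → y / C: FIRST \ {ε} = { 'y' } — overlaps FOLLOW(C) on { 'y' }: CONFLICT
  C → C ): FIRST \ {ε} = { ')', 'y' } — overlaps FOLLOW(C) on { ')', 'y' }: CONFLICT
E has a nullable alternative but only one production, so nothing to check.

P has no nullable alternative, so no FIRST/FOLLOW check is needed there.

So the grammar has 2 FIRST/FOLLOW conflicts (marked CONFLICT above).

Answer: Yes. C → y '/' C with FOLLOW(C) on { 'y' }; C → C ')' with FOLLOW(C) on { ')', 'y' }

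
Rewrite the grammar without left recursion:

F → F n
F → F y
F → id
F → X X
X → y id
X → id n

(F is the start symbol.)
F is directly left-recursive. The standard transformation for
  A → A α₁ | ... | A α_m | β₁ | ... | β_n
is
  A  → β₁ A' | ... | β_n A'
  A' → α₁ A' | ... | α_m A' | ε

F → id becomes F → id F'
F → X X becomes F → X X F'
F → F n becomes F' → n F'
F → F y becomes F' → y F'
Add F' → ε

Productions for other non-terminals are unchanged:
  X → y id
  X → id n

Resulting grammar:
F → id F'
F → X X F'
F' → n F'
F' → y F'
F' → ε
X → y id
X → id n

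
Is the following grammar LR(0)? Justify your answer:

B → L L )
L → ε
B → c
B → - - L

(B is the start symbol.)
Augment with B' → B and build the canonical LR(0) collection (I0 = CLOSURE({[B' → . B]}), then GOTO on every symbol after a dot until no new states appear). It has 9 states:
  I0: { [B → . - - L], [B → . L L )], [B → . c], [B' → . B], [L → .] }  — shift, reduce
  I1: { [B → - . - L] }  — shift
  I2: { [B' → B .] }  — accept
  I3: { [B → L . L )], [L → .] }  — reduce
  I4: { [B → c .] }  — reduce
  I5: { [B → L L . )] }  — shift
  I6: { [B → L L ) .] }  — reduce
  I7: { [B → - - . L], [L → .] }  — reduce
  I8: { [B → - - L .] }  — reduce

Conflict in state I0:
  Shift-reduce conflict between [L → .] and [B → . - - L]
So the grammar is NOT LR(0).

Answer: No. Shift-reduce conflict between [L → .] and [B → . - - L]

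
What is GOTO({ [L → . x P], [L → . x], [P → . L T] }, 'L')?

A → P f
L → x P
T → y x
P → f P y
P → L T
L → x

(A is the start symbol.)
GOTO(I, 'L') = CLOSURE({ [A → αX.β] : [A → α.Xβ] ∈ I, X = 'L' })

Items with dot before 'L', with the dot advanced:
  [P → . L T] → [P → L . T]
Closure of the advanced items:
  [P → L . T] has the dot before T: add [T → . y x]

GOTO = { [P → L . T], [T → . y x] }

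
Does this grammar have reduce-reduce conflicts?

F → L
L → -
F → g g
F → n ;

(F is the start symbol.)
Augment with F' → F and build the canonical LR(0) collection (I0 = CLOSURE({[F' → . F]}), then GOTO on every symbol after a dot until no new states appear). It has 8 states:
  I0: { [F → . L], [F → . g g], [F → . n ;], [F' → . F], [L → . -] }  — shift
  I1: { [L → - .] }  — reduce
  I2: { [F' → F .] }  — accept
  I3: { [F → L .] }  — reduce
  I4: { [F → g . g] }  — shift
  I5: { [F → n . ;] }  — shift
  I6: { [F → n ; .] }  — reduce
  I7: { [F → g g .] }  — reduce

No state contains more than one complete item.

Answer: No reduce-reduce conflicts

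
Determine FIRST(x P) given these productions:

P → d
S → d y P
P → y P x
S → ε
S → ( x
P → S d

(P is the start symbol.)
To compute FIRST(x P), process the symbols left to right:
Symbol x is a terminal. Add 'x' and stop.
FIRST(x P) = { 'x' }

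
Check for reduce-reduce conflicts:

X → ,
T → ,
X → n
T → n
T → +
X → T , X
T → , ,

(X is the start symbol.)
Yes — I2: [T → , .] vs [X → , .]; I5: [T → n .] vs [X → n .]

A reduce-reduce conflict occurs when an LR(0) state has two complete items [A → α .] and [B → β .] — both call for a reduction, and with no lookahead the parser cannot choose between them.

Augment with X' → X and build the canonical LR(0) collection (I0 = CLOSURE({[X' → . X]}), then GOTO on every symbol after a dot until no new states appear). It has 9 states:
  I0: { [T → . +], [T → . , ,], [T → . ,], [T → . n], [X → . ,], [X → . T , X], [X → . n], [X' → . X] }  — shift
  I1: { [T → + .] }  — reduce
  I2: { [T → , . ,], [T → , .], [X → , .] }  — shift, 2 reduces
  I3: { [X → T . , X] }  — shift
  I4: { [X' → X .] }  — accept
  I5: { [T → n .], [X → n .] }  — 2 reduces
  I6: { [T → . +], [T → . , ,], [T → . ,], [T → . n], [X → . ,], [X → . T , X], [X → . n], [X → T , . X] }  — shift
  I7: { [X → T , X .] }  — reduce
  I8: { [T → , , .] }  — reduce

I2 contains complete items [T → , .], [X → , .] — reduce-reduce conflict.
I5 contains complete items [T → n .], [X → n .] — reduce-reduce conflict.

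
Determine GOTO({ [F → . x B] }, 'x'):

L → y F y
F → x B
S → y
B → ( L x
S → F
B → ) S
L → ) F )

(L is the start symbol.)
GOTO(I, 'x') = CLOSURE({ [A → αX.β] : [A → α.Xβ] ∈ I, X = 'x' })

Items with dot before 'x', with the dot advanced:
  [F → . x B] → [F → x . B]
Closure of the advanced items:
  [F → x . B] has the dot before B: add [B → . ( L x], [B → . ) S]

GOTO = { [B → . ( L x], [B → . ) S], [F → x . B] }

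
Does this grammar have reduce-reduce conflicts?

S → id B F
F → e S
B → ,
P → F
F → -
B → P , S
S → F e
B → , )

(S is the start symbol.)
No reduce-reduce conflicts

Augment with S' → S and build the canonical LR(0) collection (I0 = CLOSURE({[S' → . S]}), then GOTO on every symbol after a dot until no new states appear). It has 16 states:
  I0: { [F → . -], [F → . e S], [S → . F e], [S → . id B F], [S' → . S] }  — shift
  I1: { [F → - .] }  — reduce
  I2: { [S → F . e] }  — shift
  I3: { [S' → S .] }  — accept
  I4: { [F → . -], [F → . e S], [F → e . S], [S → . F e], [S → . id B F] }  — shift
  I5: { [B → . , )], [B → . ,], [B → . P , S], [F → . -], [F → . e S], [P → . F], [S → id . B F] }  — shift
  I6: { [B → , . )], [B → , .] }  — shift, reduce
  I7: { [F → . -], [F → . e S], [S → id B . F] }  — shift
  I8: { [P → F .] }  — reduce
  I9: { [B → P . , S] }  — shift
  I10: { [B → P , . S], [F → . -], [F → . e S], [S → . F e], [S → . id B F] }  — shift
  I11: { [B → P , S .] }  — reduce
  I12: { [S → id B F .] }  — reduce
  I13: { [B → , ) .] }  — reduce
  I14: { [F → e S .] }  — reduce
  I15: { [S → F e .] }  — reduce

No state contains more than one complete item.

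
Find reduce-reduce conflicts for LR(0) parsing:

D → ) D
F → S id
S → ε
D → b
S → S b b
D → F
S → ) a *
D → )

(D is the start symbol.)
Yes — I1: [D → ) .] vs [S → .]

A reduce-reduce conflict occurs when an LR(0) state has two complete items [A → α .] and [B → β .] — both call for a reduction, and with no lookahead the parser cannot choose between them.

Augment with D' → D and build the canonical LR(0) collection (I0 = CLOSURE({[D' → . D]}), then GOTO on every symbol after a dot until no new states appear). It has 12 states:
  I0: { [D → . ) D], [D → . )], [D → . F], [D → . b], [D' → . D], [F → . S id], [S → . ) a *], [S → . S b b], [S → .] }  — shift, reduce
  I1: { [D → ) . D], [D → ) .], [D → . ) D], [D → . )], [D → . F], [D → . b], [F → . S id], [S → ) . a *], [S → . ) a *], [S → . S b b], [S → .] }  — shift, 2 reduces
  I2: { [D' → D .] }  — accept
  I3: { [D → F .] }  — reduce
  I4: { [F → S . id], [S → S . b b] }  — shift
  I5: { [D → b .] }  — reduce
  I6: { [S → S b . b] }  — shift
  I7: { [F → S id .] }  — reduce
  I8: { [S → S b b .] }  — reduce
  I9: { [D → ) D .] }  — reduce
  I10: { [S → ) a . *] }  — shift
  I11: { [S → ) a * .] }  — reduce

I1 contains complete items [D → ) .], [S → .] — reduce-reduce conflict.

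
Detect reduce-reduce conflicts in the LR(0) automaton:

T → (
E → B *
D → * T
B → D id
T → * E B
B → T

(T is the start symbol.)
A reduce-reduce conflict occurs when an LR(0) state has two complete items [A → α .] and [B → β .] — both call for a reduction, and with no lookahead the parser cannot choose between them.

Augment with T' → T and build the canonical LR(0) collection (I0 = CLOSURE({[T' → . T]}), then GOTO on every symbol after a dot until no new states appear). It has 13 states:
  I0: { [T → . (], [T → . * E B], [T' → . T] }  — shift
  I1: { [T → ( .] }  — reduce
  I2: { [B → . D id], [B → . T], [D → . * T], [E → . B *], [T → * . E B], [T → . (], [T → . * E B] }  — shift
  I3: { [T' → T .] }  — accept
  I4: { [B → . D id], [B → . T], [D → * . T], [D → . * T], [E → . B *], [T → * . E B], [T → . (], [T → . * E B] }  — shift
  I5: { [E → B . *] }  — shift
  I6: { [B → D . id] }  — shift
  I7: { [B → . D id], [B → . T], [D → . * T], [T → * E . B], [T → . (], [T → . * E B] }  — shift
  I8: { [B → T .] }  — reduce
  I9: { [T → * E B .] }  — reduce
  I10: { [B → D id .] }  — reduce
  I11: { [E → B * .] }  — reduce
  I12: { [B → T .], [D → * T .] }  — 2 reduces

I12 contains complete items [B → T .], [D → * T .] — reduce-reduce conflict.

Answer: Yes — I12: [B → T .] vs [D → * T .]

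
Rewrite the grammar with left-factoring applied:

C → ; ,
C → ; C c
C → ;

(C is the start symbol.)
Left-factoring transforms A → αβ₁ | αβ₂ into A → αA' and A' → β₁ | β₂
(α is the longest common prefix among the alternatives). Repeat until
no nonterminal has two alternatives with a common prefix.

Round 1: C has alternatives sharing prefix ';'. Introduce C': C → ; C'
  Add: C' → ,
  Add: C' → C c
  Add: C' → ε

No remaining common prefixes — done.

Resulting grammar:
C → ; C'
C' → ,
C' → C c
C' → ε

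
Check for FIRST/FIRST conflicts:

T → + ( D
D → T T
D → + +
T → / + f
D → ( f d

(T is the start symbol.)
Yes. D → T T / D → '+' '+' on { '+' }

A FIRST/FIRST conflict occurs when two productions N → α and N → β for the same non-terminal have FIRST(α) ∩ FIRST(β) ≠ ∅ (with ε ∈ FIRST of a nullable right-hand side, so two nullable alternatives also conflict).

FIRST sets of the non-terminals at (or reachable through a nullable prefix from) the front of some alternative:
  FIRST(T) = { '+', '/' }

Productions for T:
  T → + ( D: FIRST = { '+' }
  T → / + f: FIRST = { '/' }
Productions for D:
  D → T T: FIRST = { '+', '/' }
  D → + +: FIRST = { '+' }
  D → ( f d: FIRST = { '(' }

Conflict for D: D → T T and D → + +
  Overlap: { '+' }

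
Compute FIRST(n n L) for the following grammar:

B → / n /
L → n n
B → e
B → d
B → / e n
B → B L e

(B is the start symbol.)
{ 'n' }

To compute FIRST(n n L), process the symbols left to right:
Symbol n is a terminal. Add 'n' and stop.
FIRST(n n L) = { 'n' }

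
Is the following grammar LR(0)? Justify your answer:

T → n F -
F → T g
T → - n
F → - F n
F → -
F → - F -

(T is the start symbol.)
No. Shift-reduce conflict between [F → - .] and [F → . -]

A grammar is LR(0) if no state in the canonical LR(0) collection has:
  - both a shift item (dot before a terminal) and a complete item (shift-reduce conflict), or
  - two or more complete items (reduce-reduce conflict; the accept item [T' → T .] counts as a complete item here).

Augment with T' → T and build the canonical LR(0) collection (I0 = CLOSURE({[T' → . T]}), then GOTO on every symbol after a dot until no new states appear). It has 14 states:
  I0: { [T → . - n], [T → . n F -], [T' → . T] }  — shift
  I1: { [T → - . n] }  — shift
  I2: { [T' → T .] }  — accept
  I3: { [F → . - F -], [F → . - F n], [F → . -], [F → . T g], [T → . - n], [T → . n F -], [T → n . F -] }  — shift
  I4: { [F → - . F -], [F → - . F n], [F → - .], [F → . - F -], [F → . - F n], [F → . -], [F → . T g], [T → - . n], [T → . - n], [T → . n F -] }  — shift, reduce
  I5: { [T → n F . -] }  — shift
  I6: { [F → T . g] }  — shift
  I7: { [F → T g .] }  — reduce
  I8: { [T → n F - .] }  — reduce
  I9: { [F → - F . -], [F → - F . n] }  — shift
  I10: { [F → . - F -], [F → . - F n], [F → . -], [F → . T g], [T → - n .], [T → . - n], [T → . n F -], [T → n . F -] }  — shift, reduce
  I11: { [F → - F - .] }  — reduce
  I12: { [F → - F n .] }  — reduce
  I13: { [T → - n .] }  — reduce

Conflict in state I4:
  Shift-reduce conflict between [F → - .] and [F → . -]
So the grammar is NOT LR(0).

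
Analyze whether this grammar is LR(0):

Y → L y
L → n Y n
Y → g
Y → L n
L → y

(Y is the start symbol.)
Yes, the grammar is LR(0)

A grammar is LR(0) if no state in the canonical LR(0) collection has:
  - both a shift item (dot before a terminal) and a complete item (shift-reduce conflict), or
  - two or more complete items (reduce-reduce conflict; the accept item [Y' → Y .] counts as a complete item here).

Augment with Y' → Y and build the canonical LR(0) collection (I0 = CLOSURE({[Y' → . Y]}), then GOTO on every symbol after a dot until no new states appear). It has 10 states:
  I0: { [L → . n Y n], [L → . y], [Y → . L n], [Y → . L y], [Y → . g], [Y' → . Y] }  — shift
  I1: { [Y → L . n], [Y → L . y] }  — shift
  I2: { [Y' → Y .] }  — accept
  I3: { [Y → g .] }  — reduce
  I4: { [L → . n Y n], [L → . y], [L → n . Y n], [Y → . L n], [Y → . L y], [Y → . g] }  — shift
  I5: { [L → y .] }  — reduce
  I6: { [L → n Y . n] }  — shift
  I7: { [L → n Y n .] }  — reduce
  I8: { [Y → L n .] }  — reduce
  I9: { [Y → L y .] }  — reduce

Every state is either a pure shift/goto state or contains exactly one complete item and nothing to shift — no conflicts. The grammar is LR(0).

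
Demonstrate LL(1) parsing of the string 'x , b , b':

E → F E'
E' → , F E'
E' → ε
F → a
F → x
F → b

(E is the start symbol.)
LL(1) parsing maintains a stack (initially the start symbol over $) and the input. At each step: if the stack top is a terminal, match it against the current input token; if it is a non-terminal N, replace it with the RHS of M[N, lookahead] (the unique production whose predict set contains the lookahead).

Stack is shown with the top on the left.

Stack     Input        Action
-----------------------------
E $       x , b , b $  output E → F E'
F E' $    x , b , b $  output F → x
x E' $    x , b , b $  match 'x'
E' $      , b , b $    output E' → , F E'
, F E' $  , b , b $    match ','
F E' $    b , b $      output F → b
b E' $    b , b $      match 'b'
E' $      , b $        output E' → , F E'
, F E' $  , b $        match ','
F E' $    b $          output F → b
b E' $    b $          match 'b'
E' $      $            output E' → ε
$         $            accept

The string is accepted.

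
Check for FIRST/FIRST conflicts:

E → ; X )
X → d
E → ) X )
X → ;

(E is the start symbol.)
No FIRST/FIRST conflicts.

A FIRST/FIRST conflict occurs when two productions N → α and N → β for the same non-terminal have FIRST(α) ∩ FIRST(β) ≠ ∅ (with ε ∈ FIRST of a nullable right-hand side, so two nullable alternatives also conflict).

Productions for E:
  E → ; X ): FIRST = { ';' }
  E → ) X ): FIRST = { ')' }
Productions for X:
  X → d: FIRST = { 'd' }
  X → ;: FIRST = { ';' }

All alternatives of each non-terminal have pairwise disjoint FIRST sets.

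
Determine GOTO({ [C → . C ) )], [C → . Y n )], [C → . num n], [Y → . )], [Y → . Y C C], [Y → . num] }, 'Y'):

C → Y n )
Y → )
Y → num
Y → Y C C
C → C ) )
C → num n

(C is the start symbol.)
{ [C → . C ) )], [C → . Y n )], [C → . num n], [C → Y . n )], [Y → . )], [Y → . Y C C], [Y → . num], [Y → Y . C C] }

GOTO(I, 'Y') = CLOSURE({ [A → αX.β] : [A → α.Xβ] ∈ I, X = 'Y' })

Items with dot before 'Y', with the dot advanced:
  [C → . Y n )] → [C → Y . n )]
  [Y → . Y C C] → [Y → Y . C C]
Closure of the advanced items:
  [Y → Y . C C] has the dot before C: add [C → . Y n )], [C → . C ) )], [C → . num n]
  [C → . Y n )] has the dot before Y: add [Y → . )], [Y → . num], [Y → . Y C C]

GOTO = { [C → . C ) )], [C → . Y n )], [C → . num n], [C → Y . n )], [Y → . )], [Y → . Y C C], [Y → . num], [Y → Y . C C] }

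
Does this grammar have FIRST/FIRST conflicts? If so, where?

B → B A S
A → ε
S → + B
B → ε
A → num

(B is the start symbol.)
A FIRST/FIRST conflict occurs when two productions N → α and N → β for the same non-terminal have FIRST(α) ∩ FIRST(β) ≠ ∅ (with ε ∈ FIRST of a nullable right-hand side, so two nullable alternatives also conflict).

FIRST sets of the non-terminals at (or reachable through a nullable prefix from) the front of some alternative:
  FIRST(B) = { '+', 'num', ε }
  FIRST(A) = { 'num', ε }
  FIRST(S) = { '+' }

Productions for B:
  B → B A S: FIRST = { '+', 'num' }
  B → ε: FIRST = { ε }
Productions for A:
  A → ε: FIRST = { ε }
  A → num: FIRST = { 'num' }
S has only one production, so no FIRST/FIRST conflict is possible there.

All alternatives of each non-terminal have pairwise disjoint FIRST sets.

Answer: No FIRST/FIRST conflicts.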